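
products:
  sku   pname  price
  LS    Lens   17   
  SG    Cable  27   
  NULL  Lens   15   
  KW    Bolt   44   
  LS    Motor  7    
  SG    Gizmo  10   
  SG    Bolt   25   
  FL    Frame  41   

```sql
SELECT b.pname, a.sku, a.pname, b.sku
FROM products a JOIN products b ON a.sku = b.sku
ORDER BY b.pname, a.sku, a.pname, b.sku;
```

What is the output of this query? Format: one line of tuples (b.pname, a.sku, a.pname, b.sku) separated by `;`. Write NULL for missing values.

(Bolt, KW, Bolt, KW); (Bolt, SG, Bolt, SG); (Bolt, SG, Cable, SG); (Bolt, SG, Gizmo, SG); (Cable, SG, Bolt, SG); (Cable, SG, Cable, SG); (Cable, SG, Gizmo, SG); (Frame, FL, Frame, FL); (Gizmo, SG, Bolt, SG); (Gizmo, SG, Cable, SG); (Gizmo, SG, Gizmo, SG); (Lens, LS, Lens, LS); (Lens, LS, Motor, LS); (Motor, LS, Lens, LS); (Motor, LS, Motor, LS)

INNER JOIN keeps only pairs where the ON condition holds.
Matching on a.sku = b.sku. A NULL in a compared column never satisfies the condition.
- a (sku=LS) pairs with 2 row(s) of b.
- a (sku=SG) pairs with 3 row(s) of b.
- a (sku=NULL) has no partner → excluded.
- a (sku=KW) pairs with 1 row(s) of b.
- a (sku=LS) pairs with 2 row(s) of b.
- a (sku=SG) pairs with 3 row(s) of b.
- a (sku=SG) pairs with 3 row(s) of b.
- a (sku=FL) pairs with 1 row(s) of b.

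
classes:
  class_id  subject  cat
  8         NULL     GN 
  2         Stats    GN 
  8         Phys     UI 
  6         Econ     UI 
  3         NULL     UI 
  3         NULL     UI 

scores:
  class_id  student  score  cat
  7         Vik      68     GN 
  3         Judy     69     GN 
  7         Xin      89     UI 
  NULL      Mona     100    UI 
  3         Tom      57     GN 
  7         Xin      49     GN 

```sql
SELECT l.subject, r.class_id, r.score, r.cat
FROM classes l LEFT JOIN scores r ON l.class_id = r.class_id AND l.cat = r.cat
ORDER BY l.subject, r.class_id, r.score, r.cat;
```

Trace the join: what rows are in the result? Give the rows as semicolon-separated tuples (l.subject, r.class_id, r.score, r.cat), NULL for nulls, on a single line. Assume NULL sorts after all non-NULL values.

(Econ, NULL, NULL, NULL); (Phys, NULL, NULL, NULL); (Stats, NULL, NULL, NULL); (NULL, NULL, NULL, NULL); (NULL, NULL, NULL, NULL); (NULL, NULL, NULL, NULL)

LEFT JOIN keeps every row from `classes`; unmatched rows get NULL for `scores`'s columns.
Matching on l.class_id = r.class_id AND l.cat = r.cat. A NULL in a compared column never satisfies the condition.
Matched pairs: 0; unmatched l rows kept: 6.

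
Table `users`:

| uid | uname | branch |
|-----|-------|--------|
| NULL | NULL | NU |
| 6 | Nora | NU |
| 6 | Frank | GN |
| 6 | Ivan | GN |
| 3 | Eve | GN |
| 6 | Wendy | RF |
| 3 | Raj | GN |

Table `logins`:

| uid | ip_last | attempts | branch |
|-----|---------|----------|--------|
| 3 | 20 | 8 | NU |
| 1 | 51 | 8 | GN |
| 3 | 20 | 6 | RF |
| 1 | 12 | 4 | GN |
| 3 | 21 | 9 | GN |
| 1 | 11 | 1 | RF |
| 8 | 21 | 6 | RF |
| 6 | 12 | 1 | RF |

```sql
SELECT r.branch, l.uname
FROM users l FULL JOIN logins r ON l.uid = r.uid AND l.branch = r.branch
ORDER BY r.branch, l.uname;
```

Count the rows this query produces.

FULL OUTER JOIN keeps every row from both sides; unmatched rows get NULL for the other side's columns.
Matching on l.uid = r.uid AND l.branch = r.branch. A NULL in a compared column never satisfies the condition.
Matched pairs: 3; unmatched l rows kept: 4; unmatched r rows kept: 6.
Total: 3 matched + 10 padded = 13 rows.

13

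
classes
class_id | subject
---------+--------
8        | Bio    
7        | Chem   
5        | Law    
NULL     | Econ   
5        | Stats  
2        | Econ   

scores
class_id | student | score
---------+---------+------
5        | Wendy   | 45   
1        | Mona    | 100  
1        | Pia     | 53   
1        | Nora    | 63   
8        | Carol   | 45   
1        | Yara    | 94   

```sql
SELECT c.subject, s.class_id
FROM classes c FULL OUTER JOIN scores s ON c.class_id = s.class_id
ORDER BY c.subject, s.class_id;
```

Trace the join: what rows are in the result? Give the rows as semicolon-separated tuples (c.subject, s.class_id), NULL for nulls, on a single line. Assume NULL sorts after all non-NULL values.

(Bio, 8); (Chem, NULL); (Econ, NULL); (Econ, NULL); (Law, 5); (Stats, 5); (NULL, 1); (NULL, 1); (NULL, 1); (NULL, 1)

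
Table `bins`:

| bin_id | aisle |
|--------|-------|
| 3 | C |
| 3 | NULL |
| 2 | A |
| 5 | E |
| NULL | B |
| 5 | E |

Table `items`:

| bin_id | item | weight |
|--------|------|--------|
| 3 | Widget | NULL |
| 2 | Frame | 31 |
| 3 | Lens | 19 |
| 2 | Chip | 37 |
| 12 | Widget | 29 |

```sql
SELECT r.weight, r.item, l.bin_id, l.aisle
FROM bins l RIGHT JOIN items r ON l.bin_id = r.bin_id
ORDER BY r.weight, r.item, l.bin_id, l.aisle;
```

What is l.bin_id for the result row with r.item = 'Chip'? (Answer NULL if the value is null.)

2

RIGHT JOIN keeps every row from `items`; unmatched rows get NULL for `bins`'s columns.
Matching on l.bin_id = r.bin_id. A NULL in a compared column never satisfies the condition.
Matched pairs: 6; unmatched r rows kept: 1.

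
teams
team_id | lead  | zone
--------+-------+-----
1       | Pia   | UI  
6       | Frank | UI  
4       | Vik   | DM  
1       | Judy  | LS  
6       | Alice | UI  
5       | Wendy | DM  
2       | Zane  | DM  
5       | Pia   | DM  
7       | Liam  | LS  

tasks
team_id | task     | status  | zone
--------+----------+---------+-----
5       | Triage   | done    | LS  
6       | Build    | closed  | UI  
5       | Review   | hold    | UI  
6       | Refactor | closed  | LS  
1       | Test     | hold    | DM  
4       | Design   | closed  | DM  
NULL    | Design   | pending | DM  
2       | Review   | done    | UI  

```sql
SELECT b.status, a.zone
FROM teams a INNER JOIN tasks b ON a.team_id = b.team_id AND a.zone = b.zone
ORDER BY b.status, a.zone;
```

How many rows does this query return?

3

INNER JOIN keeps only pairs where the ON condition holds.
Matching on a.team_id = b.team_id AND a.zone = b.zone. A NULL in a compared column never satisfies the condition.
Matched pairs: 3.
Total: 3 rows.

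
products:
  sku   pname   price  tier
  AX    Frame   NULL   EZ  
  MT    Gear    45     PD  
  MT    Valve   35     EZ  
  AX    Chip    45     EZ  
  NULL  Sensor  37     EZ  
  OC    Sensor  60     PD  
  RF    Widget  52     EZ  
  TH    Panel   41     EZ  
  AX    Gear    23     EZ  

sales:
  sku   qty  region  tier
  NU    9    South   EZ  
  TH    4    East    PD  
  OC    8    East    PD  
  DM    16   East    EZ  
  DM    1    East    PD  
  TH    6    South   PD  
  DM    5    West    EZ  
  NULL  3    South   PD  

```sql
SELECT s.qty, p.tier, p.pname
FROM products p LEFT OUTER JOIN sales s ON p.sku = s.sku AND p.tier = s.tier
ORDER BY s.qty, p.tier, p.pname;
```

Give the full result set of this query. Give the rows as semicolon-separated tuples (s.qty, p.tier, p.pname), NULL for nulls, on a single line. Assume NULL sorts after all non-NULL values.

(8, PD, Sensor); (NULL, EZ, Chip); (NULL, EZ, Frame); (NULL, EZ, Gear); (NULL, EZ, Panel); (NULL, EZ, Sensor); (NULL, EZ, Valve); (NULL, EZ, Widget); (NULL, PD, Gear)

LEFT JOIN keeps every row from `products`; unmatched rows get NULL for `sales`'s columns.
Matching on p.sku = s.sku AND p.tier = s.tier. A NULL in a compared column never satisfies the condition.
Matched pairs: 1; unmatched p rows kept: 8.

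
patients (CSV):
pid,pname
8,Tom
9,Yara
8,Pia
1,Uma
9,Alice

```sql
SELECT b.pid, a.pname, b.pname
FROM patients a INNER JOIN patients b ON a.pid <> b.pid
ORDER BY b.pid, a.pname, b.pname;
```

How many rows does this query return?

INNER JOIN keeps only pairs where the ON condition holds.
Matching on a.pid <> b.pid.
Matched pairs: 16.
Total: 16 rows.

16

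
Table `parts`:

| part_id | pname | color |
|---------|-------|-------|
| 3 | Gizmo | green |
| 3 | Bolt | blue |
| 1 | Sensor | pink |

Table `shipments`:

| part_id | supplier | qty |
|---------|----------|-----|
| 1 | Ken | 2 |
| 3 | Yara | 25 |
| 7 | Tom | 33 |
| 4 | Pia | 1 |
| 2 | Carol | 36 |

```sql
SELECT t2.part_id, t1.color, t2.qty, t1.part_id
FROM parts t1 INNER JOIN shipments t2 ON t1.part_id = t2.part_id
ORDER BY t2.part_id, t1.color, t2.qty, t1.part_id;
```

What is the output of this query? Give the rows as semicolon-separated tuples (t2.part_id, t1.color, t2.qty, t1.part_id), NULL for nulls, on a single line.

INNER JOIN keeps only pairs where the ON condition holds.
Matching on t1.part_id = t2.part_id.
- t1[0] part_id=3 → 1 match(es) in t2 → 1 row(s).
- t1[1] part_id=3 → 1 match(es) in t2 → 1 row(s).
- t1[2] part_id=1 → 1 match(es) in t2 → 1 row(s).
After projecting and ordering:
t2.part_id | t1.color | t2.qty | t1.part_id
1 | pink | 2 | 1
3 | blue | 25 | 3
3 | green | 25 | 3

(1, pink, 2, 1); (3, blue, 25, 3); (3, green, 25, 3)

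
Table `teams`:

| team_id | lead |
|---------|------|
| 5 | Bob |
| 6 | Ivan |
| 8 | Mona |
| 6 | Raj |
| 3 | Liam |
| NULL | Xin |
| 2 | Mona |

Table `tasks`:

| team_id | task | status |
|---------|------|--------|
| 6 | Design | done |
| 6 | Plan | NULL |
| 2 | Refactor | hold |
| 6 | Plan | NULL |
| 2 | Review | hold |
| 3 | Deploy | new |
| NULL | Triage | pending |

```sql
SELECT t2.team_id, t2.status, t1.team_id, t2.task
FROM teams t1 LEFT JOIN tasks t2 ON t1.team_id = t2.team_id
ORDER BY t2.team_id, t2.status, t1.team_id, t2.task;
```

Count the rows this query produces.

LEFT JOIN keeps every row from `teams`; unmatched rows get NULL for `tasks`'s columns.
Matching on t1.team_id = t2.team_id. A NULL in a compared column never satisfies the condition.
Matched pairs: 9; unmatched t1 rows kept: 3.
Total: 9 matched + 3 padded = 12 rows.

12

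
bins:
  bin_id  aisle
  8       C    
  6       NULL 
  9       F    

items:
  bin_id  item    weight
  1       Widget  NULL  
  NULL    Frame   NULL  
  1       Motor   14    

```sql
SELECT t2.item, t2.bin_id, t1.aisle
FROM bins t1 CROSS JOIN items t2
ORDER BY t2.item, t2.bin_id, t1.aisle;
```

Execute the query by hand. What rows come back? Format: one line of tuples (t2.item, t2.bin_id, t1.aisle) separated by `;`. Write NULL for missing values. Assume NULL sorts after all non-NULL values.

(Frame, NULL, C); (Frame, NULL, F); (Frame, NULL, NULL); (Motor, 1, C); (Motor, 1, F); (Motor, 1, NULL); (Widget, 1, C); (Widget, 1, F); (Widget, 1, NULL)

CROSS JOIN pairs every row of `bins` with every row of `items`: 3 × 3 = 9 rows.
After projecting and ordering:
t2.item | t2.bin_id | t1.aisle
Frame | NULL | C
Frame | NULL | F
Frame | NULL | NULL
Motor | 1 | C
Motor | 1 | F
Motor | 1 | NULL
Widget | 1 | C
Widget | 1 | F
Widget | 1 | NULL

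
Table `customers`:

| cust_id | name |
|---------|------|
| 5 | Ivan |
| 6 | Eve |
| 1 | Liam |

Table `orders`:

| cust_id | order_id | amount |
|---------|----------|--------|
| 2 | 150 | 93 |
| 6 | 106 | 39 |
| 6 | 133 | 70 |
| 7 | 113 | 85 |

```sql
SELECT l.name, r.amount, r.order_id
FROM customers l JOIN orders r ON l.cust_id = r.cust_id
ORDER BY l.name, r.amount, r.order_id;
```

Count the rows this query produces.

INNER JOIN keeps only pairs where the ON condition holds.
Matching on l.cust_id = r.cust_id.
- l row (cust_id=5): no match → dropped.
- l row (cust_id=6): matches 2 r row(s) → 2 output row(s).
- l row (cust_id=1): no match → dropped.
Total: 2 rows.

2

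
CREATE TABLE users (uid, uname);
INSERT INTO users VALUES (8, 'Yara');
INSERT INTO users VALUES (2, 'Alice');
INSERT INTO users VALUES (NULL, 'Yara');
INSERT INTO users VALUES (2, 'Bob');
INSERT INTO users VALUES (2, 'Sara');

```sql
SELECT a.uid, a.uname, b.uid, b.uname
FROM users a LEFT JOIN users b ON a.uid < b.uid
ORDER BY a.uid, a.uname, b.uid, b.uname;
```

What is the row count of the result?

LEFT JOIN keeps every row from `users a`; unmatched rows get NULL for `users b`'s columns.
Matching on a.uid < b.uid. A NULL in a compared column never satisfies the condition.
Matched pairs: 3; unmatched a rows kept: 2.
Total: 3 matched + 2 padded = 5 rows.

5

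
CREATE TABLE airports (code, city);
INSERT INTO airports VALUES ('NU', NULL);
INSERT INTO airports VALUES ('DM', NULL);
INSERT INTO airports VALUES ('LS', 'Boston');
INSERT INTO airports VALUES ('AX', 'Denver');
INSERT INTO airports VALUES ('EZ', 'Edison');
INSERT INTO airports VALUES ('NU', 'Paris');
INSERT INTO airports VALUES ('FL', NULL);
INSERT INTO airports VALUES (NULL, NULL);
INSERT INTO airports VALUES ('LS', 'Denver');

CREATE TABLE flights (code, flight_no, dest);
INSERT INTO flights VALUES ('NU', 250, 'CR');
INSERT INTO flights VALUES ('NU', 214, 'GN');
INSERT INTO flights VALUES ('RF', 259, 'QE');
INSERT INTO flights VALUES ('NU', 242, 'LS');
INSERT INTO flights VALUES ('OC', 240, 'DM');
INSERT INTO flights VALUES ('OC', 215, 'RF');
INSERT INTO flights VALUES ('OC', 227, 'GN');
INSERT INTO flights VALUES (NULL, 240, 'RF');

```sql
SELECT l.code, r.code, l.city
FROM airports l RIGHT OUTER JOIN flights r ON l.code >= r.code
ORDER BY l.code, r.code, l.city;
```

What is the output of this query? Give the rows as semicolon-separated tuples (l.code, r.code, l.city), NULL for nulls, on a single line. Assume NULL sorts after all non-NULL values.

RIGHT JOIN keeps every row from `flights`; unmatched rows get NULL for `airports`'s columns.
Matching on l.code >= r.code. A NULL in a compared column never satisfies the condition.
- code=NU: 3 matching r row(s), so 3 row(s) emitted.
- code=DM: no matching r row.
- code=LS: no matching r row.
- code=AX: no matching r row.
- code=EZ: no matching r row.
- code=NU: 3 matching r row(s), so 3 row(s) emitted.
- code=FL: no matching r row.
- code=NULL: no matching r row.
- code=LS: no matching r row.
- 5 r row(s) had no l match → kept, l columns NULL.

(NU, NU, Paris); (NU, NU, Paris); (NU, NU, Paris); (NU, NU, NULL); (NU, NU, NULL); (NU, NU, NULL); (NULL, OC, NULL); (NULL, OC, NULL); (NULL, OC, NULL); (NULL, RF, NULL); (NULL, NULL, NULL)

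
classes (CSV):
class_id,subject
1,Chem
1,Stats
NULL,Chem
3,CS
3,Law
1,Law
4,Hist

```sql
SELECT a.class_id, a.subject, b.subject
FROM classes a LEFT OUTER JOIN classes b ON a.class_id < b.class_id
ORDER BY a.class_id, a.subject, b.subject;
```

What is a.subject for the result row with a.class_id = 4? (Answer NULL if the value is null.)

LEFT JOIN keeps every row from `classes a`; unmatched rows get NULL for `classes b`'s columns.
Matching on a.class_id < b.class_id. A NULL in a compared column never satisfies the condition.
Matched pairs: 11; unmatched a rows kept: 2.

Hist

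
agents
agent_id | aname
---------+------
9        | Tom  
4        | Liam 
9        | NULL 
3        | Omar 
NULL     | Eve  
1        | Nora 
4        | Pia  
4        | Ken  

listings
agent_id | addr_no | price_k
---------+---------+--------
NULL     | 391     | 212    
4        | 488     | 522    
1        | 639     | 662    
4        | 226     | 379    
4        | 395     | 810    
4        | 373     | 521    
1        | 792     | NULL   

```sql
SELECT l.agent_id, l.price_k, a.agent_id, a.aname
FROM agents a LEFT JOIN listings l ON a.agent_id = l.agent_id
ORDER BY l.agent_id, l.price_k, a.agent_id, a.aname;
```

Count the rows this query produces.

LEFT JOIN keeps every row from `agents`; unmatched rows get NULL for `listings`'s columns.
Matching on a.agent_id = l.agent_id. A NULL in a compared column never satisfies the condition.
- a row (agent_id=9): no match → kept, l columns NULL.
- a row (agent_id=4): matches 4 l row(s) → 4 output row(s).
- a row (agent_id=9): no match → kept, l columns NULL.
- a row (agent_id=3): no match → kept, l columns NULL.
- a row (agent_id=NULL): no match → kept, l columns NULL.
- a row (agent_id=1): matches 2 l row(s) → 2 output row(s).
- a row (agent_id=4): matches 4 l row(s) → 4 output row(s).
- a row (agent_id=4): matches 4 l row(s) → 4 output row(s).
Total: 14 matched + 4 padded = 18 rows.

18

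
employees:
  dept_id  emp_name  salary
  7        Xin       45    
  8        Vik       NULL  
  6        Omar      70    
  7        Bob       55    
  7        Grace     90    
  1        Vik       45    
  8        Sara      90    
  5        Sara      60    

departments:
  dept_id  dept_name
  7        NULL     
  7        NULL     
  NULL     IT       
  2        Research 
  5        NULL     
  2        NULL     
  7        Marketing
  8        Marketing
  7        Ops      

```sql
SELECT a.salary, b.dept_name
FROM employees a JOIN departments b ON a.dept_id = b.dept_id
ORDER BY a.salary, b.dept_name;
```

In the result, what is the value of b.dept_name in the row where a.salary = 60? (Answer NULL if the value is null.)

INNER JOIN keeps only pairs where the ON condition holds.
Matching on a.dept_id = b.dept_id. A NULL in a compared column never satisfies the condition.
Matched pairs: 15.

NULL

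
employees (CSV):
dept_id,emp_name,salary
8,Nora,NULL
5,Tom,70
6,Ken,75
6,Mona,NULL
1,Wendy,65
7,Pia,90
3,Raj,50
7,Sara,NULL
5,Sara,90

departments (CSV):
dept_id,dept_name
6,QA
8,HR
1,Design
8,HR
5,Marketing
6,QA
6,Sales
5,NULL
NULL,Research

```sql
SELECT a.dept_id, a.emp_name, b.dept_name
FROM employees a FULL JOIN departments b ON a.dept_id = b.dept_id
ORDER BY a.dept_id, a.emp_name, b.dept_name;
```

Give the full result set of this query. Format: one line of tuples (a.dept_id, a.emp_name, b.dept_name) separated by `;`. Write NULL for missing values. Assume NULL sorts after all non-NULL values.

(1, Wendy, Design); (3, Raj, NULL); (5, Sara, Marketing); (5, Sara, NULL); (5, Tom, Marketing); (5, Tom, NULL); (6, Ken, QA); (6, Ken, QA); (6, Ken, Sales); (6, Mona, QA); (6, Mona, QA); (6, Mona, Sales); (7, Pia, NULL); (7, Sara, NULL); (8, Nora, HR); (8, Nora, HR); (NULL, NULL, Research)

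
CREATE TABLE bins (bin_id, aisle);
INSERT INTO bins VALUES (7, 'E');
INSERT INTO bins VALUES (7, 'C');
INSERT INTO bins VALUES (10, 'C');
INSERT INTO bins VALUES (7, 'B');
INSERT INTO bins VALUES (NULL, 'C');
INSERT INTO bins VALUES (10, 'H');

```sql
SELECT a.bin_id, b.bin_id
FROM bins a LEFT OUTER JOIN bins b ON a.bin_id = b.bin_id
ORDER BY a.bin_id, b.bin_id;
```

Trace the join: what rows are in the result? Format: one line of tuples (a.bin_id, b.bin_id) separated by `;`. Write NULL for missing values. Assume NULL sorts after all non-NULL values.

(7, 7); (7, 7); (7, 7); (7, 7); (7, 7); (7, 7); (7, 7); (7, 7); (7, 7); (10, 10); (10, 10); (10, 10); (10, 10); (NULL, NULL)

LEFT JOIN keeps every row from `bins a`; unmatched rows get NULL for `bins b`'s columns.
Matching on a.bin_id = b.bin_id. A NULL in a compared column never satisfies the condition.
Matched pairs: 13; unmatched a rows kept: 1.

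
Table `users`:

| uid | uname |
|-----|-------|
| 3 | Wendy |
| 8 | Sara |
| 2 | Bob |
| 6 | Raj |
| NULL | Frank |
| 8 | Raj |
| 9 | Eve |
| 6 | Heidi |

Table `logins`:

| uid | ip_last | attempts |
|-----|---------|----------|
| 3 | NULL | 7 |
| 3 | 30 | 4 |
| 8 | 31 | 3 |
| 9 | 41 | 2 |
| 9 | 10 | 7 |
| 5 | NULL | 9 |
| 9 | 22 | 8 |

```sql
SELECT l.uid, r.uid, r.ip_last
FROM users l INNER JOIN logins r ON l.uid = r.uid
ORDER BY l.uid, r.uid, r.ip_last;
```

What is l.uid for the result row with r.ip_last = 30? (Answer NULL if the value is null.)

INNER JOIN keeps only pairs where the ON condition holds.
Matching on l.uid = r.uid. A NULL in a compared column never satisfies the condition.
- l[0] uid=3 → 2 match(es) in r → 2 row(s).
- l[1] uid=8 → 1 match(es) in r → 1 row(s).
- l[2] uid=2 → no match; dropped.
- l[3] uid=6 → no match; dropped.
- l[4] uid=NULL → no match; dropped.
- l[5] uid=8 → 1 match(es) in r → 1 row(s).
- l[6] uid=9 → 3 match(es) in r → 3 row(s).
- l[7] uid=6 → no match; dropped.

3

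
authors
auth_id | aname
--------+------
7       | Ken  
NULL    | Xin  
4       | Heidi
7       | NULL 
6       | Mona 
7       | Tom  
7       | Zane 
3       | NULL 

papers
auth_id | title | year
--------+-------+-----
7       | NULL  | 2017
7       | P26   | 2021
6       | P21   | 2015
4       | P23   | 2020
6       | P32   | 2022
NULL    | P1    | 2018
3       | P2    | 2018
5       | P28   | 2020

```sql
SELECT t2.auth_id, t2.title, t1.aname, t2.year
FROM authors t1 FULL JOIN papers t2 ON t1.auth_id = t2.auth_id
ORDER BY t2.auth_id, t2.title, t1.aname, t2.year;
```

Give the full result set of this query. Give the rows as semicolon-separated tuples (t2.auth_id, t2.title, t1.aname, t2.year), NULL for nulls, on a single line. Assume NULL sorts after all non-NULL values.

(3, P2, NULL, 2018); (4, P23, Heidi, 2020); (5, P28, NULL, 2020); (6, P21, Mona, 2015); (6, P32, Mona, 2022); (7, P26, Ken, 2021); (7, P26, Tom, 2021); (7, P26, Zane, 2021); (7, P26, NULL, 2021); (7, NULL, Ken, 2017); (7, NULL, Tom, 2017); (7, NULL, Zane, 2017); (7, NULL, NULL, 2017); (NULL, P1, NULL, 2018); (NULL, NULL, Xin, NULL)

FULL OUTER JOIN keeps every row from both sides; unmatched rows get NULL for the other side's columns.
Matching on t1.auth_id = t2.auth_id. A NULL in a compared column never satisfies the condition.
- t1 (auth_id=7) pairs with 2 row(s) of t2.
- t1 (auth_id=NULL) has no partner → padded with NULL.
- t1 (auth_id=4) pairs with 1 row(s) of t2.
- t1 (auth_id=7) pairs with 2 row(s) of t2.
- t1 (auth_id=6) pairs with 2 row(s) of t2.
- t1 (auth_id=7) pairs with 2 row(s) of t2.
- t1 (auth_id=7) pairs with 2 row(s) of t2.
- t1 (auth_id=3) pairs with 1 row(s) of t2.
- 2 row(s) from t2 found no t1 partner → padded with NULL.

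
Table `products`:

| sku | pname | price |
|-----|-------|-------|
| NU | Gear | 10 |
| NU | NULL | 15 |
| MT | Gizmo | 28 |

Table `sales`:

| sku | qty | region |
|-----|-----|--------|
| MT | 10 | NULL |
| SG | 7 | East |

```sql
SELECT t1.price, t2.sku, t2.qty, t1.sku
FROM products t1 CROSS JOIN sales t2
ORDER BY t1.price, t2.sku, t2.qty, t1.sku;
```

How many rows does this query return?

6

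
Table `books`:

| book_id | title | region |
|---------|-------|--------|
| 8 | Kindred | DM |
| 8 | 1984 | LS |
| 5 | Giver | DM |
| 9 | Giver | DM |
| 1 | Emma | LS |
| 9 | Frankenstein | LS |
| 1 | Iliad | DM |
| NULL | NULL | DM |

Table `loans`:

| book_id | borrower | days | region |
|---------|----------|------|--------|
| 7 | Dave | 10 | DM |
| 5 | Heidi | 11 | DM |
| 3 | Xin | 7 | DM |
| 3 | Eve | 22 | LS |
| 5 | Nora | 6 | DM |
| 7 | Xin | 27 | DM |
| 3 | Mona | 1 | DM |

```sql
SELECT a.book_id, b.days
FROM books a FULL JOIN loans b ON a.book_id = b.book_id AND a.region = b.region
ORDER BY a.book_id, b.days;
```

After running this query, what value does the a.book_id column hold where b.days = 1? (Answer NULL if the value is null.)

NULL

FULL OUTER JOIN keeps every row from both sides; unmatched rows get NULL for the other side's columns.
Matching on a.book_id = b.book_id AND a.region = b.region. A NULL in a compared column never satisfies the condition.
Matched pairs: 2; unmatched a rows kept: 7; unmatched b rows kept: 5.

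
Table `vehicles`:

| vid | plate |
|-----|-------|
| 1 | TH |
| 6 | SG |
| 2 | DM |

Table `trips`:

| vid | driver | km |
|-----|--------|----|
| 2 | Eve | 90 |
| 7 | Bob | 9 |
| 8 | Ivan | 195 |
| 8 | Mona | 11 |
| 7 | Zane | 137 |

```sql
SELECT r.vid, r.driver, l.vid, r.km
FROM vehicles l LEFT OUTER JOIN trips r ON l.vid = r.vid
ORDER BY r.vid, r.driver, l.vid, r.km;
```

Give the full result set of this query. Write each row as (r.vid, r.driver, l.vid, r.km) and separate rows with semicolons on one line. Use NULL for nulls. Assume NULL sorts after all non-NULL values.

(2, Eve, 2, 90); (NULL, NULL, 1, NULL); (NULL, NULL, 6, NULL)

LEFT JOIN keeps every row from `vehicles`; unmatched rows get NULL for `trips`'s columns.
Matching on l.vid = r.vid.
- l row (vid=1): no match → kept, r columns NULL.
- l row (vid=6): no match → kept, r columns NULL.
- l row (vid=2): matches 1 r row(s) → 1 output row(s).
After projecting and ordering:
r.vid | r.driver | l.vid | r.km
2 | Eve | 2 | 90
NULL | NULL | 1 | NULL
NULL | NULL | 6 | NULL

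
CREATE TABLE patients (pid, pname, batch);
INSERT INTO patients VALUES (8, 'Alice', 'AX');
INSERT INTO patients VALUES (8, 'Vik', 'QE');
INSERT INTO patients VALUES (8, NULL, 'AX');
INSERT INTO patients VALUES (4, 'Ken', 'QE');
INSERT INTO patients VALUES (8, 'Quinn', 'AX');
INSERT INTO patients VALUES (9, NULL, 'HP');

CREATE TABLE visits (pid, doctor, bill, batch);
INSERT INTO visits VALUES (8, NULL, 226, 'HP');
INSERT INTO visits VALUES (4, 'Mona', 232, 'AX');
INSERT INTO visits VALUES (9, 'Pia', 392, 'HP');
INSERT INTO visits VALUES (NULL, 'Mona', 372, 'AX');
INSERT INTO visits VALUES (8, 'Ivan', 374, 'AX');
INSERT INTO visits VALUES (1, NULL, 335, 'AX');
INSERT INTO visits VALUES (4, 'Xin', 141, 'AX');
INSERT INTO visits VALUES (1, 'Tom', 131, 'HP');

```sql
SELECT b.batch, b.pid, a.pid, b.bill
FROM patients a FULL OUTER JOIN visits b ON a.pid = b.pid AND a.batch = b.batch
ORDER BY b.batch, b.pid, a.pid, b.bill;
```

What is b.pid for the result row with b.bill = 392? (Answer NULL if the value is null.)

9

FULL OUTER JOIN keeps every row from both sides; unmatched rows get NULL for the other side's columns.
Matching on a.pid = b.pid AND a.batch = b.batch. A NULL in a compared column never satisfies the condition.
Matched pairs: 4; unmatched a rows kept: 2; unmatched b rows kept: 6.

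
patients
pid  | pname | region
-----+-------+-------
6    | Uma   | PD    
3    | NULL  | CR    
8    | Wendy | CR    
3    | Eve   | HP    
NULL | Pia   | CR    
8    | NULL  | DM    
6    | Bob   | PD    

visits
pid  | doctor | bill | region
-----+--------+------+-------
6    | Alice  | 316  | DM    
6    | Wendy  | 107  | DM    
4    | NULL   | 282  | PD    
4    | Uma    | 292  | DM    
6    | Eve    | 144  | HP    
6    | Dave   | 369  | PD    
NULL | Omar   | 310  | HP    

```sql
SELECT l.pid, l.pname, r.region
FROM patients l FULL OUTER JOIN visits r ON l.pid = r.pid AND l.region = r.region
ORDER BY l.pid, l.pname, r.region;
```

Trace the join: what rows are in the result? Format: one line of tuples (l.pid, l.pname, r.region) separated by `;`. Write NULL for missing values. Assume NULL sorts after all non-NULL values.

FULL OUTER JOIN keeps every row from both sides; unmatched rows get NULL for the other side's columns.
Matching on l.pid = r.pid AND l.region = r.region. A NULL in a compared column never satisfies the condition.
- l[0] pid=6, region=PD → 1 match(es) in r → 1 row(s).
- l[1] pid=3, region=CR → no match; kept with NULLs on the r side.
- l[2] pid=8, region=CR → no match; kept with NULLs on the r side.
- l[3] pid=3, region=HP → no match; kept with NULLs on the r side.
- l[4] pid=NULL, region=CR → no match; kept with NULLs on the r side.
- l[5] pid=8, region=DM → no match; kept with NULLs on the r side.
- l[6] pid=6, region=PD → 1 match(es) in r → 1 row(s).
- 6 row(s) from r found no l partner → padded with NULL.

(3, Eve, NULL); (3, NULL, NULL); (6, Bob, PD); (6, Uma, PD); (8, Wendy, NULL); (8, NULL, NULL); (NULL, Pia, NULL); (NULL, NULL, DM); (NULL, NULL, DM); (NULL, NULL, DM); (NULL, NULL, HP); (NULL, NULL, HP); (NULL, NULL, PD)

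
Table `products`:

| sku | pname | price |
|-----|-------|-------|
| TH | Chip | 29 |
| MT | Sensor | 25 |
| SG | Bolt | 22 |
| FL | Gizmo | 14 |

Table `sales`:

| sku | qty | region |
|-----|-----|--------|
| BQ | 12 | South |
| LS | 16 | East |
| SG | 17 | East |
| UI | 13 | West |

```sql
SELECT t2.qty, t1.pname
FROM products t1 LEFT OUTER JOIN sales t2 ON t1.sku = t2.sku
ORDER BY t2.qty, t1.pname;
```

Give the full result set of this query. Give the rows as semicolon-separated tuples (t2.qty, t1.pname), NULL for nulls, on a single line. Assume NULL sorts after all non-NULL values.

(17, Bolt); (NULL, Chip); (NULL, Gizmo); (NULL, Sensor)

LEFT JOIN keeps every row from `products`; unmatched rows get NULL for `sales`'s columns.
Matching on t1.sku = t2.sku.
Matched pairs: 1; unmatched t1 rows kept: 3.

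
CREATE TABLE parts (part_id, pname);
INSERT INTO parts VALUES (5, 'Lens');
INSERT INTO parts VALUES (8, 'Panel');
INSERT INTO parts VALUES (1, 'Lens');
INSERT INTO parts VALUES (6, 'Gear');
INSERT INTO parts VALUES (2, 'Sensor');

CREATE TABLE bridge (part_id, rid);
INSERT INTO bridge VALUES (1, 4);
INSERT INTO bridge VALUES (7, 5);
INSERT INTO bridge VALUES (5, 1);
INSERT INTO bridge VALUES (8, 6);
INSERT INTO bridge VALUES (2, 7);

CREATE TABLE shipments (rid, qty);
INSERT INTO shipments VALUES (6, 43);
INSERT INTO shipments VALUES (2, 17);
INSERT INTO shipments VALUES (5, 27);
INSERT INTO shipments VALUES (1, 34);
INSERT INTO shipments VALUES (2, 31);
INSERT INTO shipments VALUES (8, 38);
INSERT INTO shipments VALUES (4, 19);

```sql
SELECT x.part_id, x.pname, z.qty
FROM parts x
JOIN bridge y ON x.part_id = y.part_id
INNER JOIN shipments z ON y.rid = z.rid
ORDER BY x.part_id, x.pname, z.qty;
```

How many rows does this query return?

Evaluate left to right. First `parts x INNER JOIN bridge y` on part_id: 4 row(s).
Then INNER JOIN `shipments z` on rid: keep only rows whose y.rid appears in z.
Result: 3 row(s).

3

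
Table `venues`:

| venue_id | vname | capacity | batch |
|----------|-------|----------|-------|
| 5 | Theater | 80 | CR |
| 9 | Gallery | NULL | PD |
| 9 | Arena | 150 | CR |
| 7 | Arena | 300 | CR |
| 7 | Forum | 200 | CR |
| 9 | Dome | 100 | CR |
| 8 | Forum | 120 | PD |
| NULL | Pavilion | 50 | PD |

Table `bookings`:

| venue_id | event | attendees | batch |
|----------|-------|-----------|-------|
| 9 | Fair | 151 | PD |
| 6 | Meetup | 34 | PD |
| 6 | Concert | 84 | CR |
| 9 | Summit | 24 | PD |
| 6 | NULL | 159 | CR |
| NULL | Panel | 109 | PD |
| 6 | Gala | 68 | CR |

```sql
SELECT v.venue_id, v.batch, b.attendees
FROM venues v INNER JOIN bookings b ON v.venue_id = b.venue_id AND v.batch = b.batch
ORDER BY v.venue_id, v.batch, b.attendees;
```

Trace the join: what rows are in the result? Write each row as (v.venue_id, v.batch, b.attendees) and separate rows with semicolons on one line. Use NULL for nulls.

(9, PD, 24); (9, PD, 151)

INNER JOIN keeps only pairs where the ON condition holds.
Matching on v.venue_id = b.venue_id AND v.batch = b.batch. A NULL in a compared column never satisfies the condition.
Matched pairs: 2.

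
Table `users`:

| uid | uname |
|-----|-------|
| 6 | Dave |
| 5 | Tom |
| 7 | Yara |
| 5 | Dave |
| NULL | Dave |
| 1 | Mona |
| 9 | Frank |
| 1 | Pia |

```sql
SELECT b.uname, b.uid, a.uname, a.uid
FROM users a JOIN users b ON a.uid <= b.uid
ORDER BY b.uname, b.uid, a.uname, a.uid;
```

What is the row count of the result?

30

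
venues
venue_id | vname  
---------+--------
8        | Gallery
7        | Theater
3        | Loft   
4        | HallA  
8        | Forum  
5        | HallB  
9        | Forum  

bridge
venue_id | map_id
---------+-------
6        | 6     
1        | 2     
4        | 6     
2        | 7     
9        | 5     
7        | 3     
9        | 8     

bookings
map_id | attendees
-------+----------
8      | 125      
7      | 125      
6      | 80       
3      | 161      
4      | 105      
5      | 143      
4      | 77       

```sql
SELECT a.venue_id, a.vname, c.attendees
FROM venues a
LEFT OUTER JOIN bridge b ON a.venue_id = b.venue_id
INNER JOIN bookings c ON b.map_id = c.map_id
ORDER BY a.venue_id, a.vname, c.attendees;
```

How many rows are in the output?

4

Evaluate left to right. First `venues a LEFT JOIN bridge b` on venue_id: 8 row(s).
Then INNER JOIN `bookings c` on map_id: keep only rows whose b.map_id appears in c.
Result: 4 row(s).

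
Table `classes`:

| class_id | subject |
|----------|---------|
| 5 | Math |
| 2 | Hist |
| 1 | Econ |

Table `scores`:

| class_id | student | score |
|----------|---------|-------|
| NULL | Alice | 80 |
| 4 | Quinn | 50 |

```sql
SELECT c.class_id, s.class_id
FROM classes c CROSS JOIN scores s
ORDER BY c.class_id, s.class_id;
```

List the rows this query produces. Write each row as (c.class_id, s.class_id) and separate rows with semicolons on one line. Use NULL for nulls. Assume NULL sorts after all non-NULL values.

(1, 4); (1, NULL); (2, 4); (2, NULL); (5, 4); (5, NULL)

CROSS JOIN pairs every row of `classes` with every row of `scores`: 3 × 2 = 6 rows.
After projecting and ordering:
c.class_id | s.class_id
1 | 4
1 | NULL
2 | 4
2 | NULL
5 | 4
5 | NULL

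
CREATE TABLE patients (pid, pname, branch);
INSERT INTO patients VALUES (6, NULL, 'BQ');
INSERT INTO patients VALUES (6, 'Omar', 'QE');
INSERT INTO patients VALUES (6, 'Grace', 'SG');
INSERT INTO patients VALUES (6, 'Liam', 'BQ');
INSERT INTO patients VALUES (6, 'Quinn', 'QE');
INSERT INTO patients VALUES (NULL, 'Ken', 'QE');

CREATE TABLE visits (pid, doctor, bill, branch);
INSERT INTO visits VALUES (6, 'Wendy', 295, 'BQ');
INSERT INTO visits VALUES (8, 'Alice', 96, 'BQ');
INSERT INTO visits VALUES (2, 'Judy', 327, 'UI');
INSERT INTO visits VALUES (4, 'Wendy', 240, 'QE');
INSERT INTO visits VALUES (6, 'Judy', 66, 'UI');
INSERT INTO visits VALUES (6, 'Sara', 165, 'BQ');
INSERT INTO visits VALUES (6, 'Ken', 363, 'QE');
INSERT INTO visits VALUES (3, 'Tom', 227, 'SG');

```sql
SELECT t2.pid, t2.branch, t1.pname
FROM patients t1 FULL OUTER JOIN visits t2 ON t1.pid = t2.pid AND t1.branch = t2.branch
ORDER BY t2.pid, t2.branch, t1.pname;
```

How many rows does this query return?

13

FULL OUTER JOIN keeps every row from both sides; unmatched rows get NULL for the other side's columns.
Matching on t1.pid = t2.pid AND t1.branch = t2.branch. A NULL in a compared column never satisfies the condition.
- t1 row (pid=6, branch=BQ): matches 2 t2 row(s) → 2 output row(s).
- t1 row (pid=6, branch=QE): matches 1 t2 row(s) → 1 output row(s).
- t1 row (pid=6, branch=SG): no match → kept, t2 columns NULL.
- t1 row (pid=6, branch=BQ): matches 2 t2 row(s) → 2 output row(s).
- t1 row (pid=6, branch=QE): matches 1 t2 row(s) → 1 output row(s).
- t1 row (pid=NULL, branch=QE): no match → kept, t2 columns NULL.
- plus 5 unmatched t2 row(s), each kept with NULL t1 columns.
Total: 6 matched + 7 padded = 13 rows.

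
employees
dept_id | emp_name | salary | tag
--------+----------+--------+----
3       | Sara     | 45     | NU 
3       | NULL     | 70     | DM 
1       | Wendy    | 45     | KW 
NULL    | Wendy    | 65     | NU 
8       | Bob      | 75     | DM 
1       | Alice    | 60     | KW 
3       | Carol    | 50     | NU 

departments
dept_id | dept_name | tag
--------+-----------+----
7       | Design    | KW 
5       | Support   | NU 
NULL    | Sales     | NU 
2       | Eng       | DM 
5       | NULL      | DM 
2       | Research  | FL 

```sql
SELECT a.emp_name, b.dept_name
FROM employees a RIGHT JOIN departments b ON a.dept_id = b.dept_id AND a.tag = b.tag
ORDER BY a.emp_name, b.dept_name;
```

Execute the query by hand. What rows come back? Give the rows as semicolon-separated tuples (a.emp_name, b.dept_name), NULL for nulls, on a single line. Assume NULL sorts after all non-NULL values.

RIGHT JOIN keeps every row from `departments`; unmatched rows get NULL for `employees`'s columns.
Matching on a.dept_id = b.dept_id AND a.tag = b.tag. A NULL in a compared column never satisfies the condition.
- a[0] dept_id=3, tag=NU → no match.
- a[1] dept_id=3, tag=DM → no match.
- a[2] dept_id=1, tag=KW → no match.
- a[3] dept_id=NULL, tag=NU → no match.
- a[4] dept_id=8, tag=DM → no match.
- a[5] dept_id=1, tag=KW → no match.
- a[6] dept_id=3, tag=NU → no match.
- 6 row(s) from b found no a partner → padded with NULL.
After projecting and ordering:
a.emp_name | b.dept_name
NULL | Design
NULL | Eng
NULL | Research
NULL | Sales
NULL | Support
NULL | NULL

(NULL, Design); (NULL, Eng); (NULL, Research); (NULL, Sales); (NULL, Support); (NULL, NULL)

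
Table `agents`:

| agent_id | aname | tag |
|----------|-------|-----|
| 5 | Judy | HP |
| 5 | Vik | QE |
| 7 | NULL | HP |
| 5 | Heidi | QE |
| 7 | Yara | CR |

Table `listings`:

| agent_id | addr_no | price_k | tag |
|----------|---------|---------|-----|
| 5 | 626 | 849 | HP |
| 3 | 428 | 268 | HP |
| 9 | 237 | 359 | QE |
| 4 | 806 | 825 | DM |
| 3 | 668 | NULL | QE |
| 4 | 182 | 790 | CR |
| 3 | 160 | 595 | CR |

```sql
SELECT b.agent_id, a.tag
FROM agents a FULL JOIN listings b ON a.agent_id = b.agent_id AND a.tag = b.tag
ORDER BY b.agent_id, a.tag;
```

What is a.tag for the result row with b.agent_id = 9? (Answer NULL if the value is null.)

NULL

FULL OUTER JOIN keeps every row from both sides; unmatched rows get NULL for the other side's columns.
Matching on a.agent_id = b.agent_id AND a.tag = b.tag.
- a row (agent_id=5, tag=HP): matches 1 b row(s) → 1 output row(s).
- a row (agent_id=5, tag=QE): no match → kept, b columns NULL.
- a row (agent_id=7, tag=HP): no match → kept, b columns NULL.
- a row (agent_id=5, tag=QE): no match → kept, b columns NULL.
- a row (agent_id=7, tag=CR): no match → kept, b columns NULL.
- 6 b row(s) had no a match → kept, a columns NULL.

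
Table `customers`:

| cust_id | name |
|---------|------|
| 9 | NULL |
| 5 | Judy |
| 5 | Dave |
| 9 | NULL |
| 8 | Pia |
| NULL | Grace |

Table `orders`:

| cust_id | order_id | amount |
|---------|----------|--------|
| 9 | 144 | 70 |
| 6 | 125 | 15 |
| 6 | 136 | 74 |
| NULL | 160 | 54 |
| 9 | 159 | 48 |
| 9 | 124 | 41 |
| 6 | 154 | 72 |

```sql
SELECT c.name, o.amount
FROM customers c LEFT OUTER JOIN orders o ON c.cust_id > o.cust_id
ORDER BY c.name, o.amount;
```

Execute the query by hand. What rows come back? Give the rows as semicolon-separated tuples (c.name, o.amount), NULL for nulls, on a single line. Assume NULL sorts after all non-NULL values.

LEFT JOIN keeps every row from `customers`; unmatched rows get NULL for `orders`'s columns.
Matching on c.cust_id > o.cust_id. A NULL in a compared column never satisfies the condition.
- cust_id=9: 3 matching o row(s), so 3 row(s) emitted.
- cust_id=5: no o row matches, row kept with o columns NULL.
- cust_id=5: no o row matches, row kept with o columns NULL.
- cust_id=9: 3 matching o row(s), so 3 row(s) emitted.
- cust_id=8: 3 matching o row(s), so 3 row(s) emitted.
- cust_id=NULL: no o row matches, row kept with o columns NULL.

(Dave, NULL); (Grace, NULL); (Judy, NULL); (Pia, 15); (Pia, 72); (Pia, 74); (NULL, 15); (NULL, 15); (NULL, 72); (NULL, 72); (NULL, 74); (NULL, 74)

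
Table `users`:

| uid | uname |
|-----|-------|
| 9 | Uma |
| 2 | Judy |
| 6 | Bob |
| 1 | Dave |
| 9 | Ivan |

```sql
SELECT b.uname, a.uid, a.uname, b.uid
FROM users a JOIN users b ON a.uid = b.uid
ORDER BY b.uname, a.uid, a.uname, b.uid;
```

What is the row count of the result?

INNER JOIN keeps only pairs where the ON condition holds.
Matching on a.uid = b.uid.
Matched pairs: 7.
Total: 7 rows.

7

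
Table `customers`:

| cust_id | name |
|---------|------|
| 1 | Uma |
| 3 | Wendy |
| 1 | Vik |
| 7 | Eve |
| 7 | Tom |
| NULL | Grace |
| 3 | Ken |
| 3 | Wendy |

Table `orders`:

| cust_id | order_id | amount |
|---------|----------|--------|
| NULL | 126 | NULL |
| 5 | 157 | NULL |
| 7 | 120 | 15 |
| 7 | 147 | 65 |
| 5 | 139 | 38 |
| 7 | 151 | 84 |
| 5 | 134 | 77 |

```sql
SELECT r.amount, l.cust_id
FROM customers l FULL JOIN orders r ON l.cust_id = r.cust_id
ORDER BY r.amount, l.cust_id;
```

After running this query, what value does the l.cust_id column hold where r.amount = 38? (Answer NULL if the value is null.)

FULL OUTER JOIN keeps every row from both sides; unmatched rows get NULL for the other side's columns.
Matching on l.cust_id = r.cust_id. A NULL in a compared column never satisfies the condition.
- l row (cust_id=1): no match → kept, r columns NULL.
- l row (cust_id=3): no match → kept, r columns NULL.
- l row (cust_id=1): no match → kept, r columns NULL.
- l row (cust_id=7): matches 3 r row(s) → 3 output row(s).
- l row (cust_id=7): matches 3 r row(s) → 3 output row(s).
- l row (cust_id=NULL): no match → kept, r columns NULL.
- l row (cust_id=3): no match → kept, r columns NULL.
- l row (cust_id=3): no match → kept, r columns NULL.
- 4 row(s) from r found no l partner → padded with NULL.

NULL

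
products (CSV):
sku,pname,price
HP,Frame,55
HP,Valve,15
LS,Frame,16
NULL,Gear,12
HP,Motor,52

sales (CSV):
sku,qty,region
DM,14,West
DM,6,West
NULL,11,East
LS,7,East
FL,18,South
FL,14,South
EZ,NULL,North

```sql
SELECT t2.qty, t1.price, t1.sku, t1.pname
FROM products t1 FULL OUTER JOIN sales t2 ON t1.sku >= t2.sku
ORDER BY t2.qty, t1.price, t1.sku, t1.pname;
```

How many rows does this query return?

FULL OUTER JOIN keeps every row from both sides; unmatched rows get NULL for the other side's columns.
Matching on t1.sku >= t2.sku. A NULL in a compared column never satisfies the condition.
Matched pairs: 21; unmatched t1 rows kept: 1; unmatched t2 rows kept: 1.
Total: 21 matched + 2 padded = 23 rows.

23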